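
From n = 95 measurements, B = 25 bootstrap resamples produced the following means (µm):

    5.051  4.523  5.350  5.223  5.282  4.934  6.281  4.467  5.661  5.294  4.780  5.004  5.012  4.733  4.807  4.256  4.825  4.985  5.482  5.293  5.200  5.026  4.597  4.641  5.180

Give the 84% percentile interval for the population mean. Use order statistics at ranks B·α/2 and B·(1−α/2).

Sorted replicates: 4.256, 4.467, 4.523, 4.597, 4.641, 4.733, 4.780, 4.807, 4.825, 4.934, 4.985, 5.004, 5.012, 5.026, 5.051, 5.180, 5.200, 5.223, 5.282, 5.293, 5.294, 5.350, 5.482, 5.661, 6.281
α = 0.16; lower rank = 25 × 0.080 = 2; upper rank = 25 × 0.920 = 23.
The 2nd smallest replicate is 4.467; the 23rd is 5.482.

(4.467, 5.482)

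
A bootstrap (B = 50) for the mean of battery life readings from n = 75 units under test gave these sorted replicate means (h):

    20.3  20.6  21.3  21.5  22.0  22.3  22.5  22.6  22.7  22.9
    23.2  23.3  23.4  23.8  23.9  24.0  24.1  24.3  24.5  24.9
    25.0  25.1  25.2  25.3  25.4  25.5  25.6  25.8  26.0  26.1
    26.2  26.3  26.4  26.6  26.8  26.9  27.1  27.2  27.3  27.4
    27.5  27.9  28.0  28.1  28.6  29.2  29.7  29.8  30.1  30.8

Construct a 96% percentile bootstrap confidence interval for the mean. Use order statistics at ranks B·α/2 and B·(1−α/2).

α = 0.04; lower rank = 50 × 0.020 = 1; upper rank = 50 × 0.980 = 49.
The 1st smallest replicate is 20.3; the 49th is 30.1.

(20.3, 30.1)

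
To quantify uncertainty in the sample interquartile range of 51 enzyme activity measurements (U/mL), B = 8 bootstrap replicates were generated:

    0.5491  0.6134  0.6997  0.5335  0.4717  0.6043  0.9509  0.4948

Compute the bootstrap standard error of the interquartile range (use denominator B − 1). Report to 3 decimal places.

SE* = 0.154

Bootstrap SE is the standard deviation of the 8 replicate interquartile ranges.
Mean of replicates: (0.5491 + 0.6134 + 0.6997 + 0.5335 + 0.4717 + 0.6043 + 0.9509 + 0.4948) / 8 = 4.91740 / 8 = 0.61467
Sum of squared deviations: (−0.06557)² + (−0.00128)² + (+0.08503)² + (−0.08117)² + (−0.14297)² + (−0.01038)² + (+0.33622)² + (−0.11987)² = 0.16609
Variance = 0.16609 / 7 = 0.02373
SE* = √0.02373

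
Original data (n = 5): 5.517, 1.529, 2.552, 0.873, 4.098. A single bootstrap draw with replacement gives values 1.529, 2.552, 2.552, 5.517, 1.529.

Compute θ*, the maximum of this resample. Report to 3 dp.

θ* = 5.517

Maximum = 5.517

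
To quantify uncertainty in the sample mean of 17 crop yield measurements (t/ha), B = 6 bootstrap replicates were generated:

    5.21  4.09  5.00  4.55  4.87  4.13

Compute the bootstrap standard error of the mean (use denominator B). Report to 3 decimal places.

SE* = 0.424

Bootstrap SE is the standard deviation of the 6 replicate means.
Mean of replicates: (5.21 + 4.09 + 5.00 + 4.55 + 4.87 + 4.13) / 6 = 27.8500 / 6 = 4.6417
Sum of squared deviations: (+0.5683)² + (−0.5517)² + (+0.3583)² + (−0.0917)² + (+0.2283)² + (−0.5117)² = 1.0781
Variance = 1.0781 / 6 = 0.1797
SE* = √0.1797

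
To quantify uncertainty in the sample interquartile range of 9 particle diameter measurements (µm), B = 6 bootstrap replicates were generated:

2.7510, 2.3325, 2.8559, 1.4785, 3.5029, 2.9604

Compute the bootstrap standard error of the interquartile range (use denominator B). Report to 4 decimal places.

Bootstrap SE is the standard deviation of the 6 replicate interquartile ranges.
Mean of replicates: (2.7510 + 2.3325 + 2.8559 + 1.4785 + 3.5029 + 2.9604) / 6 = 15.88120 / 6 = 2.64687
Sum of squared deviations: (+0.10413)² + (−0.31437)² + (+0.20903)² + (−1.16837)² + (+0.85603)² + (+0.31353)² = 2.34954
Variance = 2.34954 / 6 = 0.39159
SE* = √0.39159

SE* = 0.6258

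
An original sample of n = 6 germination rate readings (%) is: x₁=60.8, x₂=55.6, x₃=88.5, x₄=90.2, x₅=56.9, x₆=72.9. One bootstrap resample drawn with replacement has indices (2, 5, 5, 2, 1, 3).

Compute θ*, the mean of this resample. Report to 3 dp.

Resample values: 55.6, 56.9, 56.9, 55.6, 60.8, 88.5.
Mean = (55.6 + 56.9 + 56.9 + 55.6 + 60.8 + 88.5) / 6 = 374.30 / 6 = 62.383

θ* = 62.383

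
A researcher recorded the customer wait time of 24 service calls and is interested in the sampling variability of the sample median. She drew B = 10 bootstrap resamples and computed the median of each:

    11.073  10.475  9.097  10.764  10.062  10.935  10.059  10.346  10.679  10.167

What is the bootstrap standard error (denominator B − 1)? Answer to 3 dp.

Bootstrap SE is the standard deviation of the 10 replicate medians.
Mean of replicates: (11.073 + 10.475 + 9.097 + 10.764 + 10.062 + 10.935 + 10.059 + 10.346 + 10.679 + 10.167) / 10 = 103.6570 / 10 = 10.3657
Sum of squared deviations: (+0.7073)² + (+0.1093)² + (−1.2687)² + (+0.3983)² + (−0.3037)² + (+0.5693)² + (−0.3067)² + (−0.0197)² + (+0.3133)² + (−0.1987)² = 2.9289
Variance = 2.9289 / 9 = 0.3254
SE* = √0.3254

SE* = 0.570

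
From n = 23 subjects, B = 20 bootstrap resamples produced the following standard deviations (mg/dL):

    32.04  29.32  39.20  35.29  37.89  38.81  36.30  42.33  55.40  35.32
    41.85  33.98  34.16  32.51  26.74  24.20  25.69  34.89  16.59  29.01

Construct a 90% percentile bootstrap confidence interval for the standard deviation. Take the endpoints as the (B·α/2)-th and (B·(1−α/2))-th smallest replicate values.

(16.59, 42.33)

Sorted replicates: 16.59, 24.20, 25.69, 26.74, 29.01, 29.32, 32.04, 32.51, 33.98, 34.16, 34.89, 35.29, 35.32, 36.30, 37.89, 38.81, 39.20, 41.85, 42.33, 55.40
α = 0.10; lower rank = 20 × 0.050 = 1; upper rank = 20 × 0.950 = 19.
The 1st smallest replicate is 16.59; the 19th is 42.33.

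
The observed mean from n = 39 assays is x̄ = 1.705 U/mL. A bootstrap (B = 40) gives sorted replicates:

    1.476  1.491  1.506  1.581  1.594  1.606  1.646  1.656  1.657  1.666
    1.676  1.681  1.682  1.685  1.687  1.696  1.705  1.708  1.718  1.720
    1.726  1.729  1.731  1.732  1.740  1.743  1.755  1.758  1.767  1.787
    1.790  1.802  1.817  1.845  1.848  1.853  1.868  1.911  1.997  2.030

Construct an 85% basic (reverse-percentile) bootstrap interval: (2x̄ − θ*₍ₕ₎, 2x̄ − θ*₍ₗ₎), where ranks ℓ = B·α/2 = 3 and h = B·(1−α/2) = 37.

Percentile endpoints at ranks 3 and 37: θ*₍3₎ = 1.506, θ*₍37₎ = 1.868.
Basic interval reflects these around x̄:
  lower = 2 × 1.705 − 1.868 = 1.542
  upper = 2 × 1.705 − 1.506 = 1.904

(1.542, 1.904)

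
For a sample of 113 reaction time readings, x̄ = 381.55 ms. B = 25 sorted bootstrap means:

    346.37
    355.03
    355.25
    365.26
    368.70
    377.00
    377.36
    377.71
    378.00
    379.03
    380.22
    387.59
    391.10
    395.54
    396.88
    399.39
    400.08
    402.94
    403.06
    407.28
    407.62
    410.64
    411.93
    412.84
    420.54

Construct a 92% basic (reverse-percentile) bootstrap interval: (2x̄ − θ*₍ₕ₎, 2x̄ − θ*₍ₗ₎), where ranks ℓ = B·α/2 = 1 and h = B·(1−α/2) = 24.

(350.26, 416.73)

Percentile endpoints at ranks 1 and 24: θ*₍1₎ = 346.37, θ*₍24₎ = 412.84.
Basic interval reflects these around x̄:
  lower = 2 × 381.55 − 412.84 = 350.26
  upper = 2 × 381.55 − 346.37 = 416.73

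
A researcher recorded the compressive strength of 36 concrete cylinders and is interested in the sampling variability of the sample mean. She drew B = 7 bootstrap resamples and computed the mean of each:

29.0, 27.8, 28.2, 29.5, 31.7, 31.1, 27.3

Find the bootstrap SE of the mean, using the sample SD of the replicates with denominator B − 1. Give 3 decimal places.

Bootstrap SE is the standard deviation of the 7 replicate means.
Mean of replicates: (29.0 + 27.8 + 28.2 + 29.5 + 31.7 + 31.1 + 27.3) / 7 = 204.6000 / 7 = 29.2286
Sum of squared deviations: (−0.2286)² + (−1.4286)² + (−1.0286)² + (+0.2714)² + (+2.4714)² + (+1.8714)² + (−1.9286)² = 16.5543
Variance = 16.5543 / 6 = 2.7590
SE* = √2.7590

SE* = 1.661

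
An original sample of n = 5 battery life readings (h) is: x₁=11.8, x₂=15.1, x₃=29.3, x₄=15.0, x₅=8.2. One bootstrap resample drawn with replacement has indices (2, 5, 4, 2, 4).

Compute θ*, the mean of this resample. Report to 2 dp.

Resample values: 15.1, 8.2, 15.0, 15.1, 15.0.
Mean = (15.1 + 8.2 + 15.0 + 15.1 + 15.0) / 5 = 68.40 / 5 = 13.68

θ* = 13.68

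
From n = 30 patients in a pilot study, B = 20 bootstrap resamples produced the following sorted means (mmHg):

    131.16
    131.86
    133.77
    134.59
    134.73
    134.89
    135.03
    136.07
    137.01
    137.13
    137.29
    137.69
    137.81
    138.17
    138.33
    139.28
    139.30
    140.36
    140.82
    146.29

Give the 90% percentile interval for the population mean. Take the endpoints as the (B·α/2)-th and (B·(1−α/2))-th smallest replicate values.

α = 0.10; lower rank = 20 × 0.050 = 1; upper rank = 20 × 0.950 = 19.
The 1st smallest replicate is 131.16; the 19th is 140.82.

(131.16, 140.82)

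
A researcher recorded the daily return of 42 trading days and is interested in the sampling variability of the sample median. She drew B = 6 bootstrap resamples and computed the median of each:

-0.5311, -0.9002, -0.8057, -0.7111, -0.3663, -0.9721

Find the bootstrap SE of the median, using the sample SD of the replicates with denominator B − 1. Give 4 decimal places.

Bootstrap SE is the standard deviation of the 6 replicate medians.
Mean of replicates: ((-0.5311) + (-0.9002) + (-0.8057) + (-0.7111) + (-0.3663) + (-0.9721)) / 6 = -4.28650 / 6 = -0.71442
Sum of squared deviations: (+0.18332)² + (−0.18578)² + (−0.09128)² + (+0.00332)² + (+0.34812)² + (−0.25768)² = 0.26405
Variance = 0.26405 / 5 = 0.05281
SE* = √0.05281

SE* = 0.2298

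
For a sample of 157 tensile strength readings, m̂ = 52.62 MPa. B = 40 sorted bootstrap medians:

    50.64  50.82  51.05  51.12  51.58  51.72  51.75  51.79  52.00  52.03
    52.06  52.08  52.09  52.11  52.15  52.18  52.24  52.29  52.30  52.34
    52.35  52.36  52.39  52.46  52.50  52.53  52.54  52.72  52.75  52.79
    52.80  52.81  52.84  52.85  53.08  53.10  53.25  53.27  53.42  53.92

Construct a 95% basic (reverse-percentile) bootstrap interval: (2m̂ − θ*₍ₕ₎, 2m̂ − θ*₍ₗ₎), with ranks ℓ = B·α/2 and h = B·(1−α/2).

(51.82, 54.60)

Percentile endpoints at ranks 1 and 39: θ*₍1₎ = 50.64, θ*₍39₎ = 53.42.
Basic interval reflects these around m̂:
  lower = 2 × 52.62 − 53.42 = 51.82
  upper = 2 × 52.62 − 50.64 = 54.60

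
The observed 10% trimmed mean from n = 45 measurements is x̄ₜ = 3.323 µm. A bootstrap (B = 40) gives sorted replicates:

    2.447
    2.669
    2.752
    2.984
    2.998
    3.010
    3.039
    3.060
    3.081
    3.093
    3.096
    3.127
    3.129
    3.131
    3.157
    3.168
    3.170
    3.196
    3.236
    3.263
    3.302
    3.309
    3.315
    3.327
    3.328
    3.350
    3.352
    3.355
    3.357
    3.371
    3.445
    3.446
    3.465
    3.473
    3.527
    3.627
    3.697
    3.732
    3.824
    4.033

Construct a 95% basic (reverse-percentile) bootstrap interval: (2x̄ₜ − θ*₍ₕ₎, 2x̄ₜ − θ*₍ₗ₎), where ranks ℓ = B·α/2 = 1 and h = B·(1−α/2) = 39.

Percentile endpoints at ranks 1 and 39: θ*₍1₎ = 2.447, θ*₍39₎ = 3.824.
Basic interval reflects these around x̄ₜ:
  lower = 2 × 3.323 − 3.824 = 2.822
  upper = 2 × 3.323 − 2.447 = 4.199

(2.822, 4.199)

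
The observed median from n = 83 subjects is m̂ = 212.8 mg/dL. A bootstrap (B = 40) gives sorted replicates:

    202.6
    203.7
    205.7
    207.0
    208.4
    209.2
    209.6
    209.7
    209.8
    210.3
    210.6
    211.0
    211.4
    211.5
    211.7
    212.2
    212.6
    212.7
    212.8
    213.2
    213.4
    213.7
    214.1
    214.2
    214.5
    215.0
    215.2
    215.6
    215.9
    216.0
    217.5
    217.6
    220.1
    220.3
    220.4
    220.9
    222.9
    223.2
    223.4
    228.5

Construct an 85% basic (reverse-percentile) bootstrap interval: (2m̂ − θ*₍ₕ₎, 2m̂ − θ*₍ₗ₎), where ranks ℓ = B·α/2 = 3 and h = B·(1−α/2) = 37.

(202.7, 219.9)

Percentile endpoints at ranks 3 and 37: θ*₍3₎ = 205.7, θ*₍37₎ = 222.9.
Basic interval reflects these around m̂:
  lower = 2 × 212.8 − 222.9 = 202.7
  upper = 2 × 212.8 − 205.7 = 219.9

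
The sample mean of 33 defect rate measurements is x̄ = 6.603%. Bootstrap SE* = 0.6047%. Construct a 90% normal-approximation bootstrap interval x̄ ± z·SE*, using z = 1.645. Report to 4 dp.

(5.6083, 7.5977)

Margin = 1.645 × 0.6047 = 0.99473
Interval: 6.603 ± 0.99473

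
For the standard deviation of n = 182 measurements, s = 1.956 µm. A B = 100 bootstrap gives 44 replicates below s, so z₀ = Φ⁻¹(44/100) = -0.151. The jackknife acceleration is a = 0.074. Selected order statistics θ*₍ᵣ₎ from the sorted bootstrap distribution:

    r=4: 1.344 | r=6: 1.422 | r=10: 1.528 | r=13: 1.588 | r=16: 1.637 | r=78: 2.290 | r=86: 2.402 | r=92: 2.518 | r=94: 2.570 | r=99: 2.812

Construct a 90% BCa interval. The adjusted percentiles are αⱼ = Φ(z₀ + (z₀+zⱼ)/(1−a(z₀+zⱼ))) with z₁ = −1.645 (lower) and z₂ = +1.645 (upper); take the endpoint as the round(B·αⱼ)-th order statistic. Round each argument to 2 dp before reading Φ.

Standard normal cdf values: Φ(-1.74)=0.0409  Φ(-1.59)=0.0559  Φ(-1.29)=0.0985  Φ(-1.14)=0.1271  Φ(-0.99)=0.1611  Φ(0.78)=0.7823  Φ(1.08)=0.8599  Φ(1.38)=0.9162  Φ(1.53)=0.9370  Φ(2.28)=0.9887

(1.344, 2.570)

Lower: z₀ + z₁ = -0.151 + (-1.645) = -1.796; 1 − a(z₀+z₁) = 1 − (0.074)(-1.796) = 1.1329; argument = -0.151 + (-1.796)/1.1329 = -1.7363 → -1.74.
α₁ = Φ(-1.74) = 0.0409; rank = round(100 × 0.0409) = 4; θ*₍4₎ = 1.344.
Upper: z₀ + z₂ = 1.494; 1 − a(z₀+z₂) = 0.8894; argument = 1.5287 → 1.53; α₂ = 0.9370; rank = 94; θ*₍94₎ = 2.570.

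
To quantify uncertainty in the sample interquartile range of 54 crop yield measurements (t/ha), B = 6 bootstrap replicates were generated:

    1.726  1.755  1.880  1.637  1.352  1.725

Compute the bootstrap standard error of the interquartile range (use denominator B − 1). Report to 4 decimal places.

Bootstrap SE is the standard deviation of the 6 replicate interquartile ranges.
Mean of replicates: (1.726 + 1.755 + 1.880 + 1.637 + 1.352 + 1.725) / 6 = 10.07500 / 6 = 1.67917
Sum of squared deviations: (+0.04683)² + (+0.07583)² + (+0.20083)² + (−0.04217)² + (−0.32717)² + (+0.04583)² = 0.15919
Variance = 0.15919 / 5 = 0.03184
SE* = √0.03184

SE* = 0.1784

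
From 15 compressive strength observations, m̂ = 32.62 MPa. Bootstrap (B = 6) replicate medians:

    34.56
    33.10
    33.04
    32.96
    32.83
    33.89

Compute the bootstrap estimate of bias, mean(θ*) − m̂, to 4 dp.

mean(θ*) = (34.56 + 33.10 + 33.04 + 32.96 + 32.83 + 33.89) / 6 = 33.39667
bias = 33.39667 − 32.62

bias = +0.7767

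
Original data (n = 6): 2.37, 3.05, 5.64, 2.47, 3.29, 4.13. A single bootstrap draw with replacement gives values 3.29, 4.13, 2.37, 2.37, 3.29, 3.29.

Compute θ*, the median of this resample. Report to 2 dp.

θ* = 3.29

Sorted: 2.37, 2.37, 3.29, 3.29, 3.29, 4.13
Median = average of the two middle values = 3.29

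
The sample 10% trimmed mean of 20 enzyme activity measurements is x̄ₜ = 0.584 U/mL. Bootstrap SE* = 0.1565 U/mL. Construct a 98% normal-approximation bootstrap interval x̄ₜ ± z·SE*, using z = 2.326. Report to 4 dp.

(0.2200, 0.9480)

Margin = 2.326 × 0.1565 = 0.36402
Interval: 0.584 ± 0.36402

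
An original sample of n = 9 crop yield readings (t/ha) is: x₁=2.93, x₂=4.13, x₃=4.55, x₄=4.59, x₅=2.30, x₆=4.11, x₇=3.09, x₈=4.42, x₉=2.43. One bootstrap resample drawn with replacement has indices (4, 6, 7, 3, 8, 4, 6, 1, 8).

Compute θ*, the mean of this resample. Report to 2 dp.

θ* = 4.09

Resample values: 4.59, 4.11, 3.09, 4.55, 4.42, 4.59, 4.11, 2.93, 4.42.
Mean = (4.59 + 4.11 + 3.09 + 4.55 + 4.42 + 4.59 + 4.11 + 2.93 + 4.42) / 9 = 36.810 / 9 = 4.09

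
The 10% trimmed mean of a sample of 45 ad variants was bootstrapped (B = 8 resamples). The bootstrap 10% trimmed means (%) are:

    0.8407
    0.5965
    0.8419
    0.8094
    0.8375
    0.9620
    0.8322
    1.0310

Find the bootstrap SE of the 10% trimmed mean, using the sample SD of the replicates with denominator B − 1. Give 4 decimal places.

SE* = 0.1262

Bootstrap SE is the standard deviation of the 8 replicate 10% trimmed means.
Mean of replicates: (0.8407 + 0.5965 + 0.8419 + 0.8094 + 0.8375 + 0.9620 + 0.8322 + 1.0310) / 8 = 6.75120 / 8 = 0.84390
Sum of squared deviations: (−0.00320)² + (−0.24740)² + (−0.00200)² + (−0.03450)² + (−0.00640)² + (+0.11810)² + (−0.01170)² + (+0.18710)² = 0.11154
Variance = 0.11154 / 7 = 0.01593
SE* = √0.01593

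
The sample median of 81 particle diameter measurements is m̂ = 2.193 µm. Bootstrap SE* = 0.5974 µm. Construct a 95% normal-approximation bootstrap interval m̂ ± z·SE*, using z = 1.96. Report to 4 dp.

(1.0221, 3.3639)

Margin = 1.96 × 0.5974 = 1.17090
Interval: 2.193 ± 1.17090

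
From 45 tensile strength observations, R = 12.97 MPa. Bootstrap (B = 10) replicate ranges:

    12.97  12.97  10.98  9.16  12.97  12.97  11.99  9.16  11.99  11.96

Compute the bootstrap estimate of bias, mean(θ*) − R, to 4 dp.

bias = −1.2580

mean(θ*) = (12.97 + 12.97 + 10.98 + 9.16 + 12.97 + 12.97 + 11.99 + 9.16 + 11.99 + 11.96) / 10 = 11.71200
bias = 11.71200 − 12.97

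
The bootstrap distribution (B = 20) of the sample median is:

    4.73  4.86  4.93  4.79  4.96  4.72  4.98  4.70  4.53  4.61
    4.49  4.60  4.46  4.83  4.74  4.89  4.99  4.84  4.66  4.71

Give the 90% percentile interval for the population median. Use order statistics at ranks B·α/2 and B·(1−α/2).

Sorted replicates: 4.46, 4.49, 4.53, 4.60, 4.61, 4.66, 4.70, 4.71, 4.72, 4.73, 4.74, 4.79, 4.83, 4.84, 4.86, 4.89, 4.93, 4.96, 4.98, 4.99
α = 0.10; lower rank = 20 × 0.050 = 1; upper rank = 20 × 0.950 = 19.
The 1st smallest replicate is 4.46; the 19th is 4.98.

(4.46, 4.98)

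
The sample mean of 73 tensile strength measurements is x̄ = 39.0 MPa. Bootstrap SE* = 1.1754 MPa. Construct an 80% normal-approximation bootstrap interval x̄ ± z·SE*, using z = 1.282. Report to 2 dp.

Margin = 1.282 × 1.1754 = 1.507
Interval: 39.0 ± 1.507

(37.49, 40.51)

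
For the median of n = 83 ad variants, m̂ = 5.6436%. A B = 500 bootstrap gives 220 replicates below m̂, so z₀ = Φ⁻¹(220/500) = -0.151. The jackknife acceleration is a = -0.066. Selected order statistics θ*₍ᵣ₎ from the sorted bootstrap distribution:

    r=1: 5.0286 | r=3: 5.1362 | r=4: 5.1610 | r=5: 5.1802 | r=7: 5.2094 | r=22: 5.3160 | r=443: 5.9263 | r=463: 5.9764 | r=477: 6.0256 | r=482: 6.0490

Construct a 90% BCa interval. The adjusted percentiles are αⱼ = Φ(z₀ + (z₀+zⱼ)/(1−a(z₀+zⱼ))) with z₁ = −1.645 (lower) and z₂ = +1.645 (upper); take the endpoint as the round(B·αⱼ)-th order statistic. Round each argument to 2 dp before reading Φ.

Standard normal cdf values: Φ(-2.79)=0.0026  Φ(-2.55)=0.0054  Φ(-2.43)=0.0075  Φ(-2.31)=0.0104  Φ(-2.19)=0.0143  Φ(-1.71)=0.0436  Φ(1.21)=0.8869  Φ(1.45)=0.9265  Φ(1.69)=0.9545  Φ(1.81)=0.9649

(5.2094, 5.9263)

Lower: z₀ + z₁ = -0.151 + (-1.645) = -1.796; 1 − a(z₀+z₁) = 1 − (-0.066)(-1.796) = 0.8815; argument = -0.151 + (-1.796)/0.8815 = -2.1885 → -2.19.
α₁ = Φ(-2.19) = 0.0143; rank = round(500 × 0.0143) = 7; θ*₍7₎ = 5.2094.
Upper: z₀ + z₂ = 1.494; 1 − a(z₀+z₂) = 1.0986; argument = 1.2089 → 1.21; α₂ = 0.8869; rank = 443; θ*₍443₎ = 5.9263.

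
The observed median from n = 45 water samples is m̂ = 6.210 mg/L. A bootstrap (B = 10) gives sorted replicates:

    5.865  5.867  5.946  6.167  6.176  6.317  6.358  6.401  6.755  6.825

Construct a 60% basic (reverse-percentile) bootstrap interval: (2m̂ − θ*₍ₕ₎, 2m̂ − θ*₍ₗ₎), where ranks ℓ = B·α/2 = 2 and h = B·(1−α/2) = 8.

Percentile endpoints at ranks 2 and 8: θ*₍2₎ = 5.867, θ*₍8₎ = 6.401.
Basic interval reflects these around m̂:
  lower = 2 × 6.210 − 6.401 = 6.019
  upper = 2 × 6.210 − 5.867 = 6.553

(6.019, 6.553)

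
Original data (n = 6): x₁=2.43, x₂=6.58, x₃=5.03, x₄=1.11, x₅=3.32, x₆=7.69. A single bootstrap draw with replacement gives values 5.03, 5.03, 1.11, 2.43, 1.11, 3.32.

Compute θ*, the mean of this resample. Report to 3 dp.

Mean = (5.03 + 5.03 + 1.11 + 2.43 + 1.11 + 3.32) / 6 = 18.030 / 6 = 3.005

θ* = 3.005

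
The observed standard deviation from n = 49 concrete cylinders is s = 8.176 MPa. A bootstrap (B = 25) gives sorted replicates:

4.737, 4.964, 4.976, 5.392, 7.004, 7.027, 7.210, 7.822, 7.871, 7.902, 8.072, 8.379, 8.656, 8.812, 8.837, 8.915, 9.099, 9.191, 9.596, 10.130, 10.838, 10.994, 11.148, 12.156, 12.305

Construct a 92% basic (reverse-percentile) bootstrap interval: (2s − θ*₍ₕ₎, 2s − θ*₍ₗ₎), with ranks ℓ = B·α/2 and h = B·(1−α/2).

Percentile endpoints at ranks 1 and 24: θ*₍1₎ = 4.737, θ*₍24₎ = 12.156.
Basic interval reflects these around s:
  lower = 2 × 8.176 − 12.156 = 4.196
  upper = 2 × 8.176 − 4.737 = 11.615

(4.196, 11.615)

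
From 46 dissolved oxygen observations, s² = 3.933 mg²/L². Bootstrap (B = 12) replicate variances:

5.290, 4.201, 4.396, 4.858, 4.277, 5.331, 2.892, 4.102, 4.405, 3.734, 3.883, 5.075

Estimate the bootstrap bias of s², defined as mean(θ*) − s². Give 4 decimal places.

bias = +0.4373

mean(θ*) = (5.290 + 4.201 + 4.396 + 4.858 + 4.277 + 5.331 + 2.892 + 4.102 + 4.405 + 3.734 + 3.883 + 5.075) / 12 = 4.37033
bias = 4.37033 − 3.933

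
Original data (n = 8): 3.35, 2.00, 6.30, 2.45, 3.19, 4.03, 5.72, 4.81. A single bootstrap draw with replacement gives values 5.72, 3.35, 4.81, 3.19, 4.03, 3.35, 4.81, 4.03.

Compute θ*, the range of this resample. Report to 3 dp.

θ* = 2.530

Range = 5.72 − 3.19 = 2.530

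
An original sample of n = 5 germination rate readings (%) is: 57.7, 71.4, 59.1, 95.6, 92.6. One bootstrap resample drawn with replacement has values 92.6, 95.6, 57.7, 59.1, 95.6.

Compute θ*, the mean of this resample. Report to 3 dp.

θ* = 80.120

Mean = (92.6 + 95.6 + 57.7 + 59.1 + 95.6) / 5 = 400.60 / 5 = 80.120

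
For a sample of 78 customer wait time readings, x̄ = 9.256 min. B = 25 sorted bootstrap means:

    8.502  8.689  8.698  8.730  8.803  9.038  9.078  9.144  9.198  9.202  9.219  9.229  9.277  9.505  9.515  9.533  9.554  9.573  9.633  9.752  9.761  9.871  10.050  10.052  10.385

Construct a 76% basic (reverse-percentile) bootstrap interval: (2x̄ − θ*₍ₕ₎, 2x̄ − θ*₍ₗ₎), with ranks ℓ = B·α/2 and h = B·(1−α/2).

Percentile endpoints at ranks 3 and 22: θ*₍3₎ = 8.698, θ*₍22₎ = 9.871.
Basic interval reflects these around x̄:
  lower = 2 × 9.256 − 9.871 = 8.641
  upper = 2 × 9.256 − 8.698 = 9.814

(8.641, 9.814)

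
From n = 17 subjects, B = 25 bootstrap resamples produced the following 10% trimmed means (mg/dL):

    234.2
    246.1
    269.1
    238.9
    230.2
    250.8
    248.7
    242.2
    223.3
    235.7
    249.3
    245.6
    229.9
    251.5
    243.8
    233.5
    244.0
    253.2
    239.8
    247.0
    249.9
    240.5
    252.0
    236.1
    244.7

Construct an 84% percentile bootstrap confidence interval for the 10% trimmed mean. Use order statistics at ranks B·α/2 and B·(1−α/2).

Sorted replicates: 223.3, 229.9, 230.2, 233.5, 234.2, 235.7, 236.1, 238.9, 239.8, 240.5, 242.2, 243.8, 244.0, 244.7, 245.6, 246.1, 247.0, 248.7, 249.3, 249.9, 250.8, 251.5, 252.0, 253.2, 269.1
α = 0.16; lower rank = 25 × 0.080 = 2; upper rank = 25 × 0.920 = 23.
The 2nd smallest replicate is 229.9; the 23rd is 252.0.

(229.9, 252.0)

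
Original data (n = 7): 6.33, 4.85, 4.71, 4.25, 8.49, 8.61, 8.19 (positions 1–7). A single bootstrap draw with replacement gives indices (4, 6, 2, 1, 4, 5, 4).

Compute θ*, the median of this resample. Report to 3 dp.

Resample values: 4.25, 8.61, 4.85, 6.33, 4.25, 8.49, 4.25.
Sorted: 4.25, 4.25, 4.25, 4.85, 6.33, 8.49, 8.61
Median = middle value = 4.850

θ* = 4.850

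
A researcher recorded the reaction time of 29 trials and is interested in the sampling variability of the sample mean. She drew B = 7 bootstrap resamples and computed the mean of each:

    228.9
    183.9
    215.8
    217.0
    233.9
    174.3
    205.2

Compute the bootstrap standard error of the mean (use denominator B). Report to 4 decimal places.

SE* = 20.6069

Bootstrap SE is the standard deviation of the 7 replicate means.
Mean of replicates: (228.9 + 183.9 + 215.8 + 217.0 + 233.9 + 174.3 + 205.2) / 7 = 1459.00000 / 7 = 208.42857
Sum of squared deviations: (+20.47143)² + (−24.52857)² + (+7.37143)² + (+8.57143)² + (+25.47143)² + (−34.12857)² + (−3.22857)² = 2972.51429
Variance = 2972.51429 / 7 = 424.64490
SE* = √424.64490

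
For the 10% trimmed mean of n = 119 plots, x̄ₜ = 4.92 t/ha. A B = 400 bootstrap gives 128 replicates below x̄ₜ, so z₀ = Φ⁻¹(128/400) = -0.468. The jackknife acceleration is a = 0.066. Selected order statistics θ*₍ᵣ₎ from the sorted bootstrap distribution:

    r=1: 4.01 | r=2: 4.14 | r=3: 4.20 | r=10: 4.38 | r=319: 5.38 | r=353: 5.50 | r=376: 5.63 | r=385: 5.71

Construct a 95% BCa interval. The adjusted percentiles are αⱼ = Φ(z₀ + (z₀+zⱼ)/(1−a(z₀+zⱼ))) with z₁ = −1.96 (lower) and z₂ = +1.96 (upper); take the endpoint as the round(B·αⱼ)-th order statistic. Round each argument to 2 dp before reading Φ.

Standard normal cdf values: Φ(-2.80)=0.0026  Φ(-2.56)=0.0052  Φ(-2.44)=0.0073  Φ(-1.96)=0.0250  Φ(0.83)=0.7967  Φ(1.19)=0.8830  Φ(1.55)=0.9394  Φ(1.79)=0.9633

(4.14, 5.50)

Lower: z₀ + z₁ = -0.468 + (-1.960) = -2.428; 1 − a(z₀+z₁) = 1 − (0.066)(-2.428) = 1.1602; argument = -0.468 + (-2.428)/1.1602 = -2.5607 → -2.56.
α₁ = Φ(-2.56) = 0.0052; rank = round(400 × 0.0052) = 2; θ*₍2₎ = 4.14.
Upper: z₀ + z₂ = 1.492; 1 − a(z₀+z₂) = 0.9015; argument = 1.1870 → 1.19; α₂ = 0.8830; rank = 353; θ*₍353₎ = 5.50.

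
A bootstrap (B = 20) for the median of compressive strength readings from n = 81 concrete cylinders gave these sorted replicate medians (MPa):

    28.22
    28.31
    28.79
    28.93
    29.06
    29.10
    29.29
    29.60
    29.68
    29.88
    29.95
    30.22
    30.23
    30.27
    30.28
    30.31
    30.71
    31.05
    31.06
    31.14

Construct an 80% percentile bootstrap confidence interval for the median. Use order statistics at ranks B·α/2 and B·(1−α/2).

α = 0.20; lower rank = 20 × 0.100 = 2; upper rank = 20 × 0.900 = 18.
The 2nd smallest replicate is 28.31; the 18th is 31.05.

(28.31, 31.05)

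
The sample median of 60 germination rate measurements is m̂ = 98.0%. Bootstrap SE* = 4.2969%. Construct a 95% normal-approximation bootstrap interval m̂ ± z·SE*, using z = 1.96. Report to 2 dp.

(89.58, 106.42)

Margin = 1.96 × 4.2969 = 8.422
Interval: 98.0 ± 8.422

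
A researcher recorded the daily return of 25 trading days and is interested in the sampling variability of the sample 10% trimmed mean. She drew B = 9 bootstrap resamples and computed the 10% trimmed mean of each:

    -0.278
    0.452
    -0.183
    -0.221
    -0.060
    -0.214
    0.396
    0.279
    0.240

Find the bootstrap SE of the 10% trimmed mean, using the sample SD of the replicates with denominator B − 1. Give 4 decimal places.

SE* = 0.2930

Bootstrap SE is the standard deviation of the 9 replicate 10% trimmed means.
Mean of replicates: ((-0.278) + 0.452 + (-0.183) + (-0.221) + (-0.060) + (-0.214) + 0.396 + 0.279 + 0.240) / 9 = 0.41100 / 9 = 0.04567
Sum of squared deviations: (−0.32367)² + (+0.40633)² + (−0.22867)² + (−0.26667)² + (−0.10567)² + (−0.25967)² + (+0.35033)² + (+0.23333)² + (+0.19433)² = 0.68680
Variance = 0.68680 / 8 = 0.08585
SE* = √0.08585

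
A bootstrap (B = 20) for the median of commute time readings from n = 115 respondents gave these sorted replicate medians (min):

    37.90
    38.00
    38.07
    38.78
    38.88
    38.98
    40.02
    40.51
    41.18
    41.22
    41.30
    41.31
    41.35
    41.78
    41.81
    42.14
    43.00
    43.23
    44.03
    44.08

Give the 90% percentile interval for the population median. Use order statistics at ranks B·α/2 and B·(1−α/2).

(37.90, 44.03)

α = 0.10; lower rank = 20 × 0.050 = 1; upper rank = 20 × 0.950 = 19.
The 1st smallest replicate is 37.90; the 19th is 44.03.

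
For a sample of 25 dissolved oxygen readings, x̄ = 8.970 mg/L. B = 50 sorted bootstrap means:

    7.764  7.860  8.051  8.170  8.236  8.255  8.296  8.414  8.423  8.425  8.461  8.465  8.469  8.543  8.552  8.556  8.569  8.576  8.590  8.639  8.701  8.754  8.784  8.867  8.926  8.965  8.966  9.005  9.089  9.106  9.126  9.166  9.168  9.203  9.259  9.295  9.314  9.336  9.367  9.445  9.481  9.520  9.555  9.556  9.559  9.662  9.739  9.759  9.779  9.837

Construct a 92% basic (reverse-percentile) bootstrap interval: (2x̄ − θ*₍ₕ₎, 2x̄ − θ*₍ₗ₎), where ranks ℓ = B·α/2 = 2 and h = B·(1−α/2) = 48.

(8.181, 10.080)

Percentile endpoints at ranks 2 and 48: θ*₍2₎ = 7.860, θ*₍48₎ = 9.759.
Basic interval reflects these around x̄:
  lower = 2 × 8.970 − 9.759 = 8.181
  upper = 2 × 8.970 − 7.860 = 10.080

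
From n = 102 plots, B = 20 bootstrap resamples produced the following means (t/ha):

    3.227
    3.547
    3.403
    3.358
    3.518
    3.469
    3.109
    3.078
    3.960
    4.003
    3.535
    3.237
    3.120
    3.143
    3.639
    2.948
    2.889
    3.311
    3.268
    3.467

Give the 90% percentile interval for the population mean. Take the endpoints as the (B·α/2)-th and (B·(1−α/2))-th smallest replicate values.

(2.889, 3.960)

Sorted replicates: 2.889, 2.948, 3.078, 3.109, 3.120, 3.143, 3.227, 3.237, 3.268, 3.311, 3.358, 3.403, 3.467, 3.469, 3.518, 3.535, 3.547, 3.639, 3.960, 4.003
α = 0.10; lower rank = 20 × 0.050 = 1; upper rank = 20 × 0.950 = 19.
The 1st smallest replicate is 2.889; the 19th is 3.960.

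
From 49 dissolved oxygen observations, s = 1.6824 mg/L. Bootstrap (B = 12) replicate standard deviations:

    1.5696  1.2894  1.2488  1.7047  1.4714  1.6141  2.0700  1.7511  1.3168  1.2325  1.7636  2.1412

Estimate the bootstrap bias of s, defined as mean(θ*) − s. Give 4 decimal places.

bias = −0.0846

mean(θ*) = (1.5696 + 1.2894 + 1.2488 + 1.7047 + 1.4714 + 1.6141 + 2.0700 + 1.7511 + 1.3168 + 1.2325 + 1.7636 + 2.1412) / 12 = 1.59777
bias = 1.59777 − 1.6824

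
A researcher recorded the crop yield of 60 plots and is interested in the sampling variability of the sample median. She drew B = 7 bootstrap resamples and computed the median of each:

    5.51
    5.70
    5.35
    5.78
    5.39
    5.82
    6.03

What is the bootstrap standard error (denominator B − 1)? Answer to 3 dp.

Bootstrap SE is the standard deviation of the 7 replicate medians.
Mean of replicates: (5.51 + 5.70 + 5.35 + 5.78 + 5.39 + 5.82 + 6.03) / 7 = 39.5800 / 7 = 5.6543
Sum of squared deviations: (−0.1443)² + (+0.0457)² + (−0.3043)² + (+0.1257)² + (−0.2643)² + (+0.1657)² + (+0.3757)² = 0.3698
Variance = 0.3698 / 6 = 0.0616
SE* = √0.0616

SE* = 0.248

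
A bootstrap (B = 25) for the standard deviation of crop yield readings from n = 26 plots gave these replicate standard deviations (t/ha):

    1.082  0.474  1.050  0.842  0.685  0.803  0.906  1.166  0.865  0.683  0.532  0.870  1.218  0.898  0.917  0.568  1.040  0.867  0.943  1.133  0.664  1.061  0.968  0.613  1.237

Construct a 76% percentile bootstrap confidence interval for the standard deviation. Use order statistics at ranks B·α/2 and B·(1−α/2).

(0.568, 1.133)

Sorted replicates: 0.474, 0.532, 0.568, 0.613, 0.664, 0.683, 0.685, 0.803, 0.842, 0.865, 0.867, 0.870, 0.898, 0.906, 0.917, 0.943, 0.968, 1.040, 1.050, 1.061, 1.082, 1.133, 1.166, 1.218, 1.237
α = 0.24; lower rank = 25 × 0.120 = 3; upper rank = 25 × 0.880 = 22.
The 3rd smallest replicate is 0.568; the 22nd is 1.133.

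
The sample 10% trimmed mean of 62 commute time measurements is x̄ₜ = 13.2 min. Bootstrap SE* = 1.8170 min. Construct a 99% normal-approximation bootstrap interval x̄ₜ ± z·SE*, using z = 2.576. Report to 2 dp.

(8.52, 17.88)

Margin = 2.576 × 1.8170 = 4.681
Interval: 13.2 ± 4.681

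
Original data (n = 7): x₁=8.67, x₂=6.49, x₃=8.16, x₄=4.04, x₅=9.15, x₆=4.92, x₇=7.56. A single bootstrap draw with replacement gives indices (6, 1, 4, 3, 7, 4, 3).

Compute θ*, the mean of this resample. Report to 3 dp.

θ* = 6.507

Resample values: 4.92, 8.67, 4.04, 8.16, 7.56, 4.04, 8.16.
Mean = (4.92 + 8.67 + 4.04 + 8.16 + 7.56 + 4.04 + 8.16) / 7 = 45.550 / 7 = 6.507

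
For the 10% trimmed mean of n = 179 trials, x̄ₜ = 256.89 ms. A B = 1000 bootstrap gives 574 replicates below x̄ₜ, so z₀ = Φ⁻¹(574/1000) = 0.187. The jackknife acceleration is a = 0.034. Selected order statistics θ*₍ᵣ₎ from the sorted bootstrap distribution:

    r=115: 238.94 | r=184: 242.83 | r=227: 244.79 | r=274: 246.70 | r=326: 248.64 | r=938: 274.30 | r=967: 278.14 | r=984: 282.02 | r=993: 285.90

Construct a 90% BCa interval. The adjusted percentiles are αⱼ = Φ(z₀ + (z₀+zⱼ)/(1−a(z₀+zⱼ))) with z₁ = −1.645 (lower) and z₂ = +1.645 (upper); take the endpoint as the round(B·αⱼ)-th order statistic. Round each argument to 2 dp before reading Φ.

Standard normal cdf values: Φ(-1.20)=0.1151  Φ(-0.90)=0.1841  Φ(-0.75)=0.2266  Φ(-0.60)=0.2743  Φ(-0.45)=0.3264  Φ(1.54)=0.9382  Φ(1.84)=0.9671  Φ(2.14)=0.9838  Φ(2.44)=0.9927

Lower: z₀ + z₁ = 0.187 + (-1.645) = -1.458; 1 − a(z₀+z₁) = 1 − (0.034)(-1.458) = 1.0496; argument = 0.187 + (-1.458)/1.0496 = -1.2021 → -1.20.
α₁ = Φ(-1.20) = 0.1151; rank = round(1000 × 0.1151) = 115; θ*₍115₎ = 238.94.
Upper: z₀ + z₂ = 1.832; 1 − a(z₀+z₂) = 0.9377; argument = 2.1407 → 2.14; α₂ = 0.9838; rank = 984; θ*₍984₎ = 282.02.

(238.94, 282.02)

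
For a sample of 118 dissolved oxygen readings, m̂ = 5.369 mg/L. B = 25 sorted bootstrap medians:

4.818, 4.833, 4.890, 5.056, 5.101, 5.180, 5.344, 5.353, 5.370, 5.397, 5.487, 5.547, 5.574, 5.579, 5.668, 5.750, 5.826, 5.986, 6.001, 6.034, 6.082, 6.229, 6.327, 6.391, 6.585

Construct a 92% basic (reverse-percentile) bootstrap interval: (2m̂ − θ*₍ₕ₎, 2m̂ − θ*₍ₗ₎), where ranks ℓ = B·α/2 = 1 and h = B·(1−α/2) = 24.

Percentile endpoints at ranks 1 and 24: θ*₍1₎ = 4.818, θ*₍24₎ = 6.391.
Basic interval reflects these around m̂:
  lower = 2 × 5.369 − 6.391 = 4.347
  upper = 2 × 5.369 − 4.818 = 5.920

(4.347, 5.920)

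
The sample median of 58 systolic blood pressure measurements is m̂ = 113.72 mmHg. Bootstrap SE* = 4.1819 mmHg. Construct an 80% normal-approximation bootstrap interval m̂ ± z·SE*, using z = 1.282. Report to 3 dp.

Margin = 1.282 × 4.1819 = 5.3612
Interval: 113.72 ± 5.3612

(108.359, 119.081)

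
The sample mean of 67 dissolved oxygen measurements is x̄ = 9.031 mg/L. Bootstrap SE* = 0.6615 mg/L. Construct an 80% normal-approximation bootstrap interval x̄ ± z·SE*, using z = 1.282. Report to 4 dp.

Margin = 1.282 × 0.6615 = 0.84804
Interval: 9.031 ± 0.84804

(8.1830, 9.8790)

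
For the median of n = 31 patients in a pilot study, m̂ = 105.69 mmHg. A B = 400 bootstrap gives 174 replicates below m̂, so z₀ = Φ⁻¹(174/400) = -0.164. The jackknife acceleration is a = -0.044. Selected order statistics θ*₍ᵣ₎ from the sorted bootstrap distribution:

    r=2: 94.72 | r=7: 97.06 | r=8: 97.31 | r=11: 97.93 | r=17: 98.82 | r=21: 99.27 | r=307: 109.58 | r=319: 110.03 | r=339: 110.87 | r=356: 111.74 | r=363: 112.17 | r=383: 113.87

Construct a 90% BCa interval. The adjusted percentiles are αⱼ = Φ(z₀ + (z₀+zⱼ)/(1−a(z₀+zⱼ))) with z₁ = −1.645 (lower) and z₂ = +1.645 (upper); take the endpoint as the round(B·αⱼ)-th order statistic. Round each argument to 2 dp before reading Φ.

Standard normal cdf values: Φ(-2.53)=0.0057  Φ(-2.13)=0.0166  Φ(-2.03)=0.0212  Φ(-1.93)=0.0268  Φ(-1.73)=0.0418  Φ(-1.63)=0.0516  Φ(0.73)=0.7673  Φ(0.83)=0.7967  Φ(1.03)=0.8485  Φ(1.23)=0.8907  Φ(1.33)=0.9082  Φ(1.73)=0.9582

Lower: z₀ + z₁ = -0.164 + (-1.645) = -1.809; 1 − a(z₀+z₁) = 1 − (-0.044)(-1.809) = 0.9204; argument = -0.164 + (-1.809)/0.9204 = -2.1294 → -2.13.
α₁ = Φ(-2.13) = 0.0166; rank = round(400 × 0.0166) = 7; θ*₍7₎ = 97.06.
Upper: z₀ + z₂ = 1.481; 1 − a(z₀+z₂) = 1.0652; argument = 1.2264 → 1.23; α₂ = 0.8907; rank = 356; θ*₍356₎ = 111.74.

(97.06, 111.74)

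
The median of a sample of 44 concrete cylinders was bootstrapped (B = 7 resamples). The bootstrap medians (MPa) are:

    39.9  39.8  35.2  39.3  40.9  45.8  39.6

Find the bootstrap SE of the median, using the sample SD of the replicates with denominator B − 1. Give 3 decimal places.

Bootstrap SE is the standard deviation of the 7 replicate medians.
Mean of replicates: (39.9 + 39.8 + 35.2 + 39.3 + 40.9 + 45.8 + 39.6) / 7 = 280.5000 / 7 = 40.0714
Sum of squared deviations: (−0.1714)² + (−0.2714)² + (−4.8714)² + (−0.7714)² + (+0.8286)² + (+5.7286)² + (−0.4714)² = 58.1543
Variance = 58.1543 / 6 = 9.6924
SE* = √9.6924

SE* = 3.113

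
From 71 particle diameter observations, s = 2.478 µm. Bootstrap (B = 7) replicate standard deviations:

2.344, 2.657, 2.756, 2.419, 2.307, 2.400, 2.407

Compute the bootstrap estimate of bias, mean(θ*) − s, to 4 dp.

bias = −0.0080

mean(θ*) = (2.344 + 2.657 + 2.756 + 2.419 + 2.307 + 2.400 + 2.407) / 7 = 2.47000
bias = 2.47000 − 2.478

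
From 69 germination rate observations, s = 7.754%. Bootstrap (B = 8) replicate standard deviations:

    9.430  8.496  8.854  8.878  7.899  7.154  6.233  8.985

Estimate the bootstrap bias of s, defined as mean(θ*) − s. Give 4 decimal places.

bias = +0.4871

mean(θ*) = (9.430 + 8.496 + 8.854 + 8.878 + 7.899 + 7.154 + 6.233 + 8.985) / 8 = 8.24113
bias = 8.24113 − 7.754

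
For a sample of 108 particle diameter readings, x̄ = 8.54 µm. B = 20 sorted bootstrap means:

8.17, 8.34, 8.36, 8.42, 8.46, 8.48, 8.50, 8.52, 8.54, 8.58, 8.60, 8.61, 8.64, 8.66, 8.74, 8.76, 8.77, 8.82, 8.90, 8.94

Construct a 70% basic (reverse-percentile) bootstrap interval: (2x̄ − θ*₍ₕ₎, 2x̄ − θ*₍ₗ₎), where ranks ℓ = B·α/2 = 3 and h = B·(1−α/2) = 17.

(8.31, 8.72)

Percentile endpoints at ranks 3 and 17: θ*₍3₎ = 8.36, θ*₍17₎ = 8.77.
Basic interval reflects these around x̄:
  lower = 2 × 8.54 − 8.77 = 8.31
  upper = 2 × 8.54 − 8.36 = 8.72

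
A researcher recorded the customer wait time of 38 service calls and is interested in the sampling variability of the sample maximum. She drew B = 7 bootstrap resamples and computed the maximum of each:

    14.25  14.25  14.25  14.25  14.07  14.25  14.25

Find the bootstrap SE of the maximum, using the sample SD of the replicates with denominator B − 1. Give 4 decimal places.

SE* = 0.0680

Bootstrap SE is the standard deviation of the 7 replicate maximums.
Mean of replicates: (14.25 + 14.25 + 14.25 + 14.25 + 14.07 + 14.25 + 14.25) / 7 = 99.57000 / 7 = 14.22429
Sum of squared deviations: (+0.02571)² + (+0.02571)² + (+0.02571)² + (+0.02571)² + (−0.15429)² + (+0.02571)² + (+0.02571)² = 0.02777
Variance = 0.02777 / 6 = 0.00463
SE* = √0.00463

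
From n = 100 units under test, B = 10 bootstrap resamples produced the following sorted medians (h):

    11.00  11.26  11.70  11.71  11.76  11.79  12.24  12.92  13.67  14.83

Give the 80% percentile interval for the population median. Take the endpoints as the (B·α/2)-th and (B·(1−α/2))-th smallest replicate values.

α = 0.20; lower rank = 10 × 0.100 = 1; upper rank = 10 × 0.900 = 9.
The 1st smallest replicate is 11.00; the 9th is 13.67.

(11.00, 13.67)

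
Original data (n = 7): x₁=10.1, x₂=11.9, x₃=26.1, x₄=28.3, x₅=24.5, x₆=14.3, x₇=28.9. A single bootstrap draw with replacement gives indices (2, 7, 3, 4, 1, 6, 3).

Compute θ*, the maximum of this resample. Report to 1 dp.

Resample values: 11.9, 28.9, 26.1, 28.3, 10.1, 14.3, 26.1.
Maximum = 28.9

θ* = 28.9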